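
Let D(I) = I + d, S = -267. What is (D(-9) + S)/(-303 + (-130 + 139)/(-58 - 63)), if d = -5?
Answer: 34001/36672 ≈ 0.92717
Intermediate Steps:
D(I) = -5 + I (D(I) = I - 5 = -5 + I)
(D(-9) + S)/(-303 + (-130 + 139)/(-58 - 63)) = ((-5 - 9) - 267)/(-303 + (-130 + 139)/(-58 - 63)) = (-14 - 267)/(-303 + 9/(-121)) = -281/(-303 + 9*(-1/121)) = -281/(-303 - 9/121) = -281/(-36672/121) = -281*(-121/36672) = 34001/36672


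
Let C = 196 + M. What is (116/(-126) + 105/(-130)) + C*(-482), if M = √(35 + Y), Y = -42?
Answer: -154747967/1638 - 482*I*√7 ≈ -94474.0 - 1275.3*I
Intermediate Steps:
M = I*√7 (M = √(35 - 42) = √(-7) = I*√7 ≈ 2.6458*I)
C = 196 + I*√7 ≈ 196.0 + 2.6458*I
(116/(-126) + 105/(-130)) + C*(-482) = (116/(-126) + 105/(-130)) + (196 + I*√7)*(-482) = (116*(-1/126) + 105*(-1/130)) + (-94472 - 482*I*√7) = (-58/63 - 21/26) + (-94472 - 482*I*√7) = -2831/1638 + (-94472 - 482*I*√7) = -154747967/1638 - 482*I*√7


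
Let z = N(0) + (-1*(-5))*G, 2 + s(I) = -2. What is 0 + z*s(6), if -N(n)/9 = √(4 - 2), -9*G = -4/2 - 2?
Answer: -80/9 + 36*√2 ≈ 42.023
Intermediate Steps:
G = 4/9 (G = -(-4/2 - 2)/9 = -(-4*½ - 2)/9 = -(-2 - 2)/9 = -⅑*(-4) = 4/9 ≈ 0.44444)
s(I) = -4 (s(I) = -2 - 2 = -4)
N(n) = -9*√2 (N(n) = -9*√(4 - 2) = -9*√2)
z = 20/9 - 9*√2 (z = -9*√2 - 1*(-5)*(4/9) = -9*√2 + 5*(4/9) = -9*√2 + 20/9 = 20/9 - 9*√2 ≈ -10.506)
0 + z*s(6) = 0 + (20/9 - 9*√2)*(-4) = 0 + (-80/9 + 36*√2) = -80/9 + 36*√2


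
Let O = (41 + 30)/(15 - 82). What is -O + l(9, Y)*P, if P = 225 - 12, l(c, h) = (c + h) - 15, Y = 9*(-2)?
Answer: -342433/67 ≈ -5110.9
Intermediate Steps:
Y = -18
O = -71/67 (O = 71/(-67) = 71*(-1/67) = -71/67 ≈ -1.0597)
l(c, h) = -15 + c + h
P = 213
-O + l(9, Y)*P = -1*(-71/67) + (-15 + 9 - 18)*213 = 71/67 - 24*213 = 71/67 - 5112 = -342433/67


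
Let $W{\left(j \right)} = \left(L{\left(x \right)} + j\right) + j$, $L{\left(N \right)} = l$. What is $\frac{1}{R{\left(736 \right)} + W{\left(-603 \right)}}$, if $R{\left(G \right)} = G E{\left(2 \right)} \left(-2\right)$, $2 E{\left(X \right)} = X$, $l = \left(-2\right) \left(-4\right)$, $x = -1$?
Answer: $- \frac{1}{2670} \approx -0.00037453$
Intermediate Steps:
$l = 8$
$E{\left(X \right)} = \frac{X}{2}$
$L{\left(N \right)} = 8$
$R{\left(G \right)} = - 2 G$ ($R{\left(G \right)} = G \frac{1}{2} \cdot 2 \left(-2\right) = G 1 \left(-2\right) = G \left(-2\right) = - 2 G$)
$W{\left(j \right)} = 8 + 2 j$ ($W{\left(j \right)} = \left(8 + j\right) + j = 8 + 2 j$)
$\frac{1}{R{\left(736 \right)} + W{\left(-603 \right)}} = \frac{1}{\left(-2\right) 736 + \left(8 + 2 \left(-603\right)\right)} = \frac{1}{-1472 + \left(8 - 1206\right)} = \frac{1}{-1472 - 1198} = \frac{1}{-2670} = - \frac{1}{2670}$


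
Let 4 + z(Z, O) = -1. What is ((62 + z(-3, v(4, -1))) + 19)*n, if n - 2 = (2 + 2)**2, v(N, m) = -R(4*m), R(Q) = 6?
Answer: 1368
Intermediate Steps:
v(N, m) = -6 (v(N, m) = -1*6 = -6)
z(Z, O) = -5 (z(Z, O) = -4 - 1 = -5)
n = 18 (n = 2 + (2 + 2)**2 = 2 + 4**2 = 2 + 16 = 18)
((62 + z(-3, v(4, -1))) + 19)*n = ((62 - 5) + 19)*18 = (57 + 19)*18 = 76*18 = 1368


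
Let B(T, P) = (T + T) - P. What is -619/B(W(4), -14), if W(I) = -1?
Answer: -619/12 ≈ -51.583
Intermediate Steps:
B(T, P) = -P + 2*T (B(T, P) = 2*T - P = -P + 2*T)
-619/B(W(4), -14) = -619/(-1*(-14) + 2*(-1)) = -619/(14 - 2) = -619/12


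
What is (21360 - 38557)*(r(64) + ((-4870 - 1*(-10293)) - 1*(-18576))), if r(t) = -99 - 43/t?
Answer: -26303791729/64 ≈ -4.1100e+8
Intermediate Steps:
r(t) = -99 - 43/t
(21360 - 38557)*(r(64) + ((-4870 - 1*(-10293)) - 1*(-18576))) = (21360 - 38557)*((-99 - 43/64) + ((-4870 - 1*(-10293)) - 1*(-18576))) = -17197*((-99 - 43*1/64) + ((-4870 + 10293) + 18576)) = -17197*((-99 - 43/64) + (5423 + 18576)) = -17197*(-6379/64 + 23999) = -17197*1529557/64 = -26303791729/64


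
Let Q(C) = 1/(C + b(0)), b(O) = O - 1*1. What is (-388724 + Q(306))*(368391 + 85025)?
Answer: -53757372307704/305 ≈ -1.7625e+11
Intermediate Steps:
b(O) = -1 + O (b(O) = O - 1 = -1 + O)
Q(C) = 1/(-1 + C) (Q(C) = 1/(C + (-1 + 0)) = 1/(C - 1) = 1/(-1 + C))
(-388724 + Q(306))*(368391 + 85025) = (-388724 + 1/(-1 + 306))*(368391 + 85025) = (-388724 + 1/305)*453416 = -118560819/305*453416 = -53757372307704/305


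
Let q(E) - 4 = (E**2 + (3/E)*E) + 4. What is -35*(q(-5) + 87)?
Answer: -4305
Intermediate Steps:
q(E) = 11 + E**2 (q(E) = 4 + ((E**2 + (3/E)*E) + 4) = 4 + ((E**2 + 3) + 4) = 4 + ((3 + E**2) + 4) = 4 + (7 + E**2) = 11 + E**2)
-35*(q(-5) + 87) = -35*((11 + (-5)**2) + 87) = -35*((11 + 25) + 87) = -35*(36 + 87) = -35*123 = -4305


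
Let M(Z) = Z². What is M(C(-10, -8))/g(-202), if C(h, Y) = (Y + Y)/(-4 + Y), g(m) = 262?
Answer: 8/1179 ≈ 0.0067854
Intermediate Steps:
C(h, Y) = 2*Y/(-4 + Y) (C(h, Y) = (2*Y)/(-4 + Y) = 2*Y/(-4 + Y))
M(C(-10, -8))/g(-202) = (2*(-8)/(-4 - 8))²/262 = (2*(-8)/(-12))²*(1/262) = (2*(-8)*(-1/12))²*(1/262) = (4/3)²*(1/262) = (16/9)*(1/262) = 8/1179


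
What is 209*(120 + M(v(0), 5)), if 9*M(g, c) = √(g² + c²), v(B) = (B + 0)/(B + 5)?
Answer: 226765/9 ≈ 25196.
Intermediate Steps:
v(B) = B/(5 + B)
M(g, c) = √(c² + g²)/9 (M(g, c) = √(g² + c²)/9 = √(c² + g²)/9)
209*(120 + M(v(0), 5)) = 209*(120 + √(5² + (0/(5 + 0))²)/9) = 209*(120 + √(25 + (0/5)²)/9) = 209*(120 + √(25 + (0*(⅕))²)/9) = 209*(120 + √(25 + 0²)/9) = 209*(120 + √(25 + 0)/9) = 209*(120 + √25/9) = 209*(120 + (⅑)*5) = 209*(120 + 5/9) = 209*(1085/9) = 226765/9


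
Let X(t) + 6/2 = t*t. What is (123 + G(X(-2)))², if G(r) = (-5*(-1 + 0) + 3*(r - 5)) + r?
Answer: 13689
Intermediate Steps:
X(t) = -3 + t² (X(t) = -3 + t*t = -3 + t²)
G(r) = -10 + 4*r (G(r) = (-5*(-1) + 3*(-5 + r)) + r = (5 + (-15 + 3*r)) + r = (-10 + 3*r) + r = -10 + 4*r)
(123 + G(X(-2)))² = (123 + (-10 + 4*(-3 + (-2)²)))² = (123 + (-10 + 4*(-3 + 4)))² = (123 + (-10 + 4*1))² = (123 + (-10 + 4))² = (123 - 6)² = 117² = 13689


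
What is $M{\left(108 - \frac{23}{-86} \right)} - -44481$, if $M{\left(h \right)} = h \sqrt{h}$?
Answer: $44481 + \frac{9311 \sqrt{800746}}{7396} \approx 45608.0$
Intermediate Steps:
$M{\left(h \right)} = h^{\frac{3}{2}}$
$M{\left(108 - \frac{23}{-86} \right)} - -44481 = \left(108 - \frac{23}{-86}\right)^{\frac{3}{2}} - -44481 = \left(108 - - \frac{23}{86}\right)^{\frac{3}{2}} + 44481 = \left(108 + \frac{23}{86}\right)^{\frac{3}{2}} + 44481 = \left(\frac{9311}{86}\right)^{\frac{3}{2}} + 44481 = \frac{9311 \sqrt{800746}}{7396} + 44481 = 44481 + \frac{9311 \sqrt{800746}}{7396}$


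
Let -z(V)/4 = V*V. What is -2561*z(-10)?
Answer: 1024400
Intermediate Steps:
z(V) = -4*V**2 (z(V) = -4*V*V = -4*V**2)
-2561*z(-10) = -(-10244)*(-10)**2 = -(-10244)*100 = -2561*(-400) = 1024400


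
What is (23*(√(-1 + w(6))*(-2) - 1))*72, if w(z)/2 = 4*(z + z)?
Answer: -1656 - 3312*√95 ≈ -33937.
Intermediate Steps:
w(z) = 16*z (w(z) = 2*(4*(z + z)) = 2*(4*(2*z)) = 2*(8*z) = 16*z)
(23*(√(-1 + w(6))*(-2) - 1))*72 = (23*(√(-1 + 16*6)*(-2) - 1))*72 = (23*(√(-1 + 96)*(-2) - 1))*72 = (23*(√95*(-2) - 1))*72 = (23*(-2*√95 - 1))*72 = (23*(-1 - 2*√95))*72 = (-23 - 46*√95)*72 = -1656 - 3312*√95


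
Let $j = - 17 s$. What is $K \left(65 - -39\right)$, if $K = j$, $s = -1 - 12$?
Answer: $22984$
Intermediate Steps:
$s = -13$ ($s = -1 - 12 = -13$)
$j = 221$ ($j = \left(-17\right) \left(-13\right) = 221$)
$K = 221$
$K \left(65 - -39\right) = 221 \left(65 - -39\right) = 221 \left(65 + \left(-6 + 45\right)\right) = 221 \left(65 + 39\right) = 221 \cdot 104 = 22984$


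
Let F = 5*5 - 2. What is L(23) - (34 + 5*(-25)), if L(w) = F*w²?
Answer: 12258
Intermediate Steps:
F = 23 (F = 25 - 2 = 23)
L(w) = 23*w²
L(23) - (34 + 5*(-25)) = 23*23² - (34 + 5*(-25)) = 23*529 - (34 - 125) = 12167 - 1*(-91) = 12167 + 91 = 12258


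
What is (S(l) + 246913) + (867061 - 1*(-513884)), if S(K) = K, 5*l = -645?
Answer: 1627729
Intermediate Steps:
l = -129 (l = (⅕)*(-645) = -129)
(S(l) + 246913) + (867061 - 1*(-513884)) = (-129 + 246913) + (867061 - 1*(-513884)) = 246784 + (867061 + 513884) = 246784 + 1380945 = 1627729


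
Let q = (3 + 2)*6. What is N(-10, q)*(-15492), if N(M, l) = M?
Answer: 154920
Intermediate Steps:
q = 30 (q = 5*6 = 30)
N(-10, q)*(-15492) = -10*(-15492) = 154920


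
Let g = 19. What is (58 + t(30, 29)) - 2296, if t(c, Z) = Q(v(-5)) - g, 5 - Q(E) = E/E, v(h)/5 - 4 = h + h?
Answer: -2253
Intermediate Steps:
v(h) = 20 + 10*h (v(h) = 20 + 5*(h + h) = 20 + 5*(2*h) = 20 + 10*h)
Q(E) = 4 (Q(E) = 5 - E/E = 5 - 1*1 = 5 - 1 = 4)
t(c, Z) = -15 (t(c, Z) = 4 - 1*19 = 4 - 19 = -15)
(58 + t(30, 29)) - 2296 = (58 - 15) - 2296 = 43 - 2296 = -2253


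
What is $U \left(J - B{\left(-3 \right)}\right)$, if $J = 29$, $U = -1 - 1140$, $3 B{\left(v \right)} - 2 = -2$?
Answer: $-33089$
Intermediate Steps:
$B{\left(v \right)} = 0$ ($B{\left(v \right)} = \frac{2}{3} + \frac{1}{3} \left(-2\right) = \frac{2}{3} - \frac{2}{3} = 0$)
$U = -1141$ ($U = -1 - 1140 = -1141$)
$U \left(J - B{\left(-3 \right)}\right) = - 1141 \left(29 - 0\right) = - 1141 \left(29 + 0\right) = \left(-1141\right) 29 = -33089$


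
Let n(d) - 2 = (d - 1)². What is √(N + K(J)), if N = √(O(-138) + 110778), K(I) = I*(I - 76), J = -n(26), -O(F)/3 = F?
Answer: √(440781 + 2*√27798) ≈ 664.16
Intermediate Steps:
O(F) = -3*F
n(d) = 2 + (-1 + d)² (n(d) = 2 + (d - 1)² = 2 + (-1 + d)²)
J = -627 (J = -(2 + (-1 + 26)²) = -(2 + 25²) = -(2 + 625) = -1*627 = -627)
K(I) = I*(-76 + I)
N = 2*√27798 (N = √(-3*(-138) + 110778) = √(414 + 110778) = √111192 = 2*√27798 ≈ 333.45)
√(N + K(J)) = √(2*√27798 - 627*(-76 - 627)) = √(2*√27798 - 627*(-703)) = √(2*√27798 + 440781) = √(440781 + 2*√27798)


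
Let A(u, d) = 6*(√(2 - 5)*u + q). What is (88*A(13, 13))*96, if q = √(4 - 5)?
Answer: I*(50688 + 658944*√3) ≈ 1.192e+6*I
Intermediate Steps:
q = I (q = √(-1) = I ≈ 1.0*I)
A(u, d) = 6*I + 6*I*u*√3 (A(u, d) = 6*(√(2 - 5)*u + I) = 6*(√(-3)*u + I) = 6*((I*√3)*u + I) = 6*(I*u*√3 + I) = 6*(I + I*u*√3) = 6*I + 6*I*u*√3)
(88*A(13, 13))*96 = (88*(6*I*(1 + 13*√3)))*96 = (528*I*(1 + 13*√3))*96 = 50688*I*(1 + 13*√3)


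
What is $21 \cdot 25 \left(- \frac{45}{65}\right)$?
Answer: $- \frac{4725}{13} \approx -363.46$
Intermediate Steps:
$21 \cdot 25 \left(- \frac{45}{65}\right) = 525 \left(\left(-45\right) \frac{1}{65}\right) = 525 \left(- \frac{9}{13}\right) = - \frac{4725}{13}$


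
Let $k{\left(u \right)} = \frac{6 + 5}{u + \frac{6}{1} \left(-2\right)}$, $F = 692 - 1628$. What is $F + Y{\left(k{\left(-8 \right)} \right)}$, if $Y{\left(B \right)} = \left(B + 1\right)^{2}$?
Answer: $- \frac{374319}{400} \approx -935.8$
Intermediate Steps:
$F = -936$ ($F = 692 - 1628 = -936$)
$k{\left(u \right)} = \frac{11}{-12 + u}$ ($k{\left(u \right)} = \frac{11}{u + 6 \cdot 1 \left(-2\right)} = \frac{11}{u + 6 \left(-2\right)} = \frac{11}{u - 12} = \frac{11}{-12 + u}$)
$Y{\left(B \right)} = \left(1 + B\right)^{2}$
$F + Y{\left(k{\left(-8 \right)} \right)} = -936 + \left(1 + \frac{11}{-12 - 8}\right)^{2} = -936 + \left(1 + \frac{11}{-20}\right)^{2} = -936 + \left(1 + 11 \left(- \frac{1}{20}\right)\right)^{2} = -936 + \left(1 - \frac{11}{20}\right)^{2} = -936 + \left(\frac{9}{20}\right)^{2} = -936 + \frac{81}{400} = - \frac{374319}{400}$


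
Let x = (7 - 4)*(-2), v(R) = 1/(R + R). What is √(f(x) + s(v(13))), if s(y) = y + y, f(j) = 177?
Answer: √29926/13 ≈ 13.307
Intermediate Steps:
v(R) = 1/(2*R)
x = -6 (x = 3*(-2) = -6)
s(y) = 2*y
√(f(x) + s(v(13))) = √(177 + 2*((½)/13)) = √(177 + 2*((½)*(1/13))) = √(177 + 2*(1/26)) = √(177 + 1/13) = √(2302/13) = √29926/13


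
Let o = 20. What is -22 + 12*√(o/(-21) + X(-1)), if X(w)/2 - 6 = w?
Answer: -22 + 4*√3990/7 ≈ 14.095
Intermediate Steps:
X(w) = 12 + 2*w
-22 + 12*√(o/(-21) + X(-1)) = -22 + 12*√(20/(-21) + (12 + 2*(-1))) = -22 + 12*√(20*(-1/21) + (12 - 2)) = -22 + 12*√(-20/21 + 10) = -22 + 12*√(190/21) = -22 + 12*(√3990/21) = -22 + 4*√3990/7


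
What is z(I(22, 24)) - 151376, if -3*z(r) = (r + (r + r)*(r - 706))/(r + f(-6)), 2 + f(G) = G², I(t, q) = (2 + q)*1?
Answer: -1511797/10 ≈ -1.5118e+5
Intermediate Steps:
I(t, q) = 2 + q
f(G) = -2 + G²
z(r) = -(r + 2*r*(-706 + r))/(3*(34 + r)) (z(r) = -(r + (r + r)*(r - 706))/(3*(r + (-2 + (-6)²))) = -(r + (2*r)*(-706 + r))/(3*(r + (-2 + 36))) = -(r + 2*r*(-706 + r))/(3*(r + 34)) = -(r + 2*r*(-706 + r))/(3*(34 + r)))
z(I(22, 24)) - 151376 = (2 + 24)*(1411 - 2*(2 + 24))/(3*(34 + (2 + 24))) - 151376 = (⅓)*26*(1411 - 2*26)/(34 + 26) - 151376 = (⅓)*26*(1411 - 52)/60 - 151376 = (⅓)*26*(1/60)*1359 - 151376 = 1963/10 - 151376 = -1511797/10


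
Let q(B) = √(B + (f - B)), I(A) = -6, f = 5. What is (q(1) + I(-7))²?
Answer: (6 - √5)² ≈ 14.167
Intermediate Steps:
q(B) = √5 (q(B) = √(B + (5 - B)) = √5)
(q(1) + I(-7))² = (√5 - 6)² = (-6 + √5)²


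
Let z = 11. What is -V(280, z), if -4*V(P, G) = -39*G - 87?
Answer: -129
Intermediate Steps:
V(P, G) = 87/4 + 39*G/4 (V(P, G) = -(-39*G - 87)/4 = -(-87 - 39*G)/4 = 87/4 + 39*G/4)
-V(280, z) = -(87/4 + (39/4)*11) = -(87/4 + 429/4) = -1*129 = -129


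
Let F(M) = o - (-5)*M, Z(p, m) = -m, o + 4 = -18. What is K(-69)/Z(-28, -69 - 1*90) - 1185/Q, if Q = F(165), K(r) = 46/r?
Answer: -566851/383031 ≈ -1.4799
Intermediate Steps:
o = -22 (o = -4 - 18 = -22)
F(M) = -22 + 5*M (F(M) = -22 - (-5)*M = -22 + 5*M)
Q = 803 (Q = -22 + 5*165 = -22 + 825 = 803)
K(-69)/Z(-28, -69 - 1*90) - 1185/Q = (46/(-69))/((-(-69 - 1*90))) - 1185/803 = (46*(-1/69))/((-(-69 - 90))) - 1185*1/803 = -2/(3*((-1*(-159)))) - 1185/803 = -⅔/159 - 1185/803 = -⅔*1/159 - 1185/803 = -2/477 - 1185/803 = -566851/383031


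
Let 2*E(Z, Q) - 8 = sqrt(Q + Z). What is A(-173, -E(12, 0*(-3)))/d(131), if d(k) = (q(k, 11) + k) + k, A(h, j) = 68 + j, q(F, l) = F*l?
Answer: 64/1703 - sqrt(3)/1703 ≈ 0.036564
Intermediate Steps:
E(Z, Q) = 4 + sqrt(Q + Z)/2
d(k) = 13*k (d(k) = (k*11 + k) + k = (11*k + k) + k = 12*k + k = 13*k)
A(-173, -E(12, 0*(-3)))/d(131) = (68 - (4 + sqrt(0*(-3) + 12)/2))/((13*131)) = (68 - (4 + sqrt(0 + 12)/2))/1703 = (68 - (4 + sqrt(12)/2))*(1/1703) = (68 - (4 + (2*sqrt(3))/2))*(1/1703) = (68 - (4 + sqrt(3)))*(1/1703) = (68 + (-4 - sqrt(3)))*(1/1703) = (64 - sqrt(3))*(1/1703) = 64/1703 - sqrt(3)/1703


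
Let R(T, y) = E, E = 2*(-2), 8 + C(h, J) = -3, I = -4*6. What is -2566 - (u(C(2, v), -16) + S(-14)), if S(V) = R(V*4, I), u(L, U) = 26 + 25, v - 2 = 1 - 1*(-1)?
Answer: -2613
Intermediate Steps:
I = -24
v = 4 (v = 2 + (1 - 1*(-1)) = 2 + (1 + 1) = 2 + 2 = 4)
C(h, J) = -11 (C(h, J) = -8 - 3 = -11)
u(L, U) = 51
E = -4
R(T, y) = -4
S(V) = -4
-2566 - (u(C(2, v), -16) + S(-14)) = -2566 - (51 - 4) = -2566 - 1*47 = -2566 - 47 = -2613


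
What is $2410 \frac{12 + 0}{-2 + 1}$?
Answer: $-28920$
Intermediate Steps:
$2410 \frac{12 + 0}{-2 + 1} = 2410 \frac{12}{-1} = 2410 \cdot 12 \left(-1\right) = 2410 \left(-12\right) = -28920$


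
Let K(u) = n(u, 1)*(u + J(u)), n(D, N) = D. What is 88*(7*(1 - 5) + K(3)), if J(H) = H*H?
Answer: 704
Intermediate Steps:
J(H) = H²
K(u) = u*(u + u²)
88*(7*(1 - 5) + K(3)) = 88*(7*(1 - 5) + 3²*(1 + 3)) = 88*(7*(-4) + 9*4) = 88*(-28 + 36) = 88*8 = 704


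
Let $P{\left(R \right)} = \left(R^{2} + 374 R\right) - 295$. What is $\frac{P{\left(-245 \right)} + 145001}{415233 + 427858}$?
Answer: $\frac{113101}{843091} \approx 0.13415$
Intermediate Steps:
$P{\left(R \right)} = -295 + R^{2} + 374 R$
$\frac{P{\left(-245 \right)} + 145001}{415233 + 427858} = \frac{\left(-295 + \left(-245\right)^{2} + 374 \left(-245\right)\right) + 145001}{415233 + 427858} = \frac{\left(-295 + 60025 - 91630\right) + 145001}{843091} = \left(-31900 + 145001\right) \frac{1}{843091} = 113101 \cdot \frac{1}{843091} = \frac{113101}{843091}$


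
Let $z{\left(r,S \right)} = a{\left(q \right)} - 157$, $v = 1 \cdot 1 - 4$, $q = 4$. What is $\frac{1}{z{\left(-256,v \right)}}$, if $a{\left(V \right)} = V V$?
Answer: $- \frac{1}{141} \approx -0.0070922$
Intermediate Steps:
$a{\left(V \right)} = V^{2}$
$v = -3$ ($v = 1 - 4 = -3$)
$z{\left(r,S \right)} = -141$ ($z{\left(r,S \right)} = 4^{2} - 157 = 16 - 157 = -141$)
$\frac{1}{z{\left(-256,v \right)}} = \frac{1}{-141} = - \frac{1}{141}$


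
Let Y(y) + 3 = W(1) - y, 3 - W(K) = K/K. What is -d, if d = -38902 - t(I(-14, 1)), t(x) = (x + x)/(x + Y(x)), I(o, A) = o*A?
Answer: 38930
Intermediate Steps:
W(K) = 2 (W(K) = 3 - K/K = 3 - 1*1 = 3 - 1 = 2)
I(o, A) = A*o
Y(y) = -1 - y (Y(y) = -3 + (2 - y) = -1 - y)
t(x) = -2*x (t(x) = (x + x)/(x + (-1 - x)) = (2*x)/(-1) = (2*x)*(-1) = -2*x)
d = -38930 (d = -38902 - (-2)*1*(-14) = -38902 - (-2)*(-14) = -38902 - 1*28 = -38902 - 28 = -38930)
-d = -1*(-38930) = 38930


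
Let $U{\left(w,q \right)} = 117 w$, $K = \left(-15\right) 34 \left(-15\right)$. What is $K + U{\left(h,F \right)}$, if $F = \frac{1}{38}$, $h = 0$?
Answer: $7650$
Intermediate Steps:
$F = \frac{1}{38} \approx 0.026316$
$K = 7650$ ($K = \left(-510\right) \left(-15\right) = 7650$)
$K + U{\left(h,F \right)} = 7650 + 117 \cdot 0 = 7650 + 0 = 7650$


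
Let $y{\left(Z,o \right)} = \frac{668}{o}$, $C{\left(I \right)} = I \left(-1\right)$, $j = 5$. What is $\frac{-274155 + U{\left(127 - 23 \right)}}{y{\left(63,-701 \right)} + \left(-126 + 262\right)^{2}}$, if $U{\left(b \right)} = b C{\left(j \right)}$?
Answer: $- \frac{192547175}{12965028} \approx -14.851$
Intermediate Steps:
$C{\left(I \right)} = - I$
$U{\left(b \right)} = - 5 b$ ($U{\left(b \right)} = b \left(\left(-1\right) 5\right) = b \left(-5\right) = - 5 b$)
$\frac{-274155 + U{\left(127 - 23 \right)}}{y{\left(63,-701 \right)} + \left(-126 + 262\right)^{2}} = \frac{-274155 - 5 \left(127 - 23\right)}{\frac{668}{-701} + \left(-126 + 262\right)^{2}} = \frac{-274155 - 5 \left(127 + \left(-47 + 24\right)\right)}{668 \left(- \frac{1}{701}\right) + 136^{2}} = \frac{-274155 - 5 \left(127 - 23\right)}{- \frac{668}{701} + 18496} = \frac{-274155 - 520}{\frac{12965028}{701}} = \left(-274155 - 520\right) \frac{701}{12965028} = \left(-274675\right) \frac{701}{12965028} = - \frac{192547175}{12965028}$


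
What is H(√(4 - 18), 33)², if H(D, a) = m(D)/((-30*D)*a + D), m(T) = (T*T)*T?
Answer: 196/978121 ≈ 0.00020038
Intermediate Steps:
m(T) = T³ (m(T) = T²*T = T³)
H(D, a) = D³/(D - 30*D*a) (H(D, a) = D³/((-30*D)*a + D) = D³/(-30*D*a + D) = D³/(D - 30*D*a))
H(√(4 - 18), 33)² = (-(√(4 - 18))²/(-1 + 30*33))² = (-(√(-14))²/(-1 + 990))² = (-1*(I*√14)²/989)² = (-1*(-14)*1/989)² = (14/989)² = 196/978121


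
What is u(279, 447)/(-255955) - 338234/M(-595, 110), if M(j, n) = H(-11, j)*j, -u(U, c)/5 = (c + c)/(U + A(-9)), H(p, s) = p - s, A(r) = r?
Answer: 318043235/326715588 ≈ 0.97346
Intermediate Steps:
u(U, c) = -10*c/(-9 + U) (u(U, c) = -5*(c + c)/(U - 9) = -5*2*c/(-9 + U) = -10*c/(-9 + U))
M(j, n) = j*(-11 - j) (M(j, n) = (-11 - j)*j = j*(-11 - j))
u(279, 447)/(-255955) - 338234/M(-595, 110) = -10*447/(-9 + 279)/(-255955) - 338234*1/(595*(11 - 595)) = -10*447/270*(-1/255955) - 338234/((-1*(-595)*(-584))) = -10*447*1/270*(-1/255955) - 338234/(-347480) = -149/9*(-1/255955) - 338234*(-1/347480) = 149/2303595 + 169117/173740 = 318043235/326715588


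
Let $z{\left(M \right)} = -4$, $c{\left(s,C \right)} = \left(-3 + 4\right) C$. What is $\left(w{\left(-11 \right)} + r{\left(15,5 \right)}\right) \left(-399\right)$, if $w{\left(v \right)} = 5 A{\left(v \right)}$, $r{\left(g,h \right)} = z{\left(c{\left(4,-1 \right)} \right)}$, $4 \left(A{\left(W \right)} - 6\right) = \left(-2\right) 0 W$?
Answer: $-10374$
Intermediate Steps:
$c{\left(s,C \right)} = C$ ($c{\left(s,C \right)} = 1 C = C$)
$A{\left(W \right)} = 6$ ($A{\left(W \right)} = 6 + \frac{\left(-2\right) 0 W}{4} = 6 + \frac{0 W}{4} = 6 + \frac{1}{4} \cdot 0 = 6 + 0 = 6$)
$r{\left(g,h \right)} = -4$
$w{\left(v \right)} = 30$ ($w{\left(v \right)} = 5 \cdot 6 = 30$)
$\left(w{\left(-11 \right)} + r{\left(15,5 \right)}\right) \left(-399\right) = \left(30 - 4\right) \left(-399\right) = 26 \left(-399\right) = -10374$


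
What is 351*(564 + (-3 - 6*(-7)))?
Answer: 211653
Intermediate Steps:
351*(564 + (-3 - 6*(-7))) = 351*(564 + (-3 + 42)) = 351*(564 + 39) = 351*603 = 211653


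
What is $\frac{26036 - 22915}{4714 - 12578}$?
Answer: $- \frac{3121}{7864} \approx -0.39687$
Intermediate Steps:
$\frac{26036 - 22915}{4714 - 12578} = \frac{3121}{-7864} = 3121 \left(- \frac{1}{7864}\right) = - \frac{3121}{7864}$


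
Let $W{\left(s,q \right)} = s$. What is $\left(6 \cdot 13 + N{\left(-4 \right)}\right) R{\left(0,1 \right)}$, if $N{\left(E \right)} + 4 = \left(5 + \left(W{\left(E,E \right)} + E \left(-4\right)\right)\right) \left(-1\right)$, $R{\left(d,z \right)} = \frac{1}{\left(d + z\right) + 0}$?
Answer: $57$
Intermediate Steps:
$R{\left(d,z \right)} = \frac{1}{d + z}$
$N{\left(E \right)} = -9 + 3 E$ ($N{\left(E \right)} = -4 + \left(5 + \left(E + E \left(-4\right)\right)\right) \left(-1\right) = -4 + \left(5 + \left(E - 4 E\right)\right) \left(-1\right) = -4 + \left(5 - 3 E\right) \left(-1\right) = -4 + \left(-5 + 3 E\right) = -9 + 3 E$)
$\left(6 \cdot 13 + N{\left(-4 \right)}\right) R{\left(0,1 \right)} = \frac{6 \cdot 13 + \left(-9 + 3 \left(-4\right)\right)}{0 + 1} = \frac{78 - 21}{1} = \left(78 - 21\right) 1 = 57 \cdot 1 = 57$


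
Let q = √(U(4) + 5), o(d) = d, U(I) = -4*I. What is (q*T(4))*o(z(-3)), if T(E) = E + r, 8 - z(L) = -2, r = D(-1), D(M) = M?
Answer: 30*I*√11 ≈ 99.499*I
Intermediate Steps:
r = -1
z(L) = 10 (z(L) = 8 - 1*(-2) = 8 + 2 = 10)
T(E) = -1 + E (T(E) = E - 1 = -1 + E)
q = I*√11 (q = √(-4*4 + 5) = √(-16 + 5) = √(-11) = I*√11 ≈ 3.3166*I)
(q*T(4))*o(z(-3)) = ((I*√11)*(-1 + 4))*10 = ((I*√11)*3)*10 = (3*I*√11)*10 = 30*I*√11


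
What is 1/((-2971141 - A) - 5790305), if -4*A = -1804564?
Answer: -1/9212587 ≈ -1.0855e-7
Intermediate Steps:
A = 451141 (A = -¼*(-1804564) = 451141)
1/((-2971141 - A) - 5790305) = 1/((-2971141 - 1*451141) - 5790305) = 1/((-2971141 - 451141) - 5790305) = 1/(-3422282 - 5790305) = 1/(-9212587) = -1/9212587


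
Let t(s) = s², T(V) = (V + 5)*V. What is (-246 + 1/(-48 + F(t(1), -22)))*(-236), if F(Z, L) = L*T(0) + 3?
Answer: 2612756/45 ≈ 58061.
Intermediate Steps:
T(V) = V*(5 + V) (T(V) = (5 + V)*V = V*(5 + V))
F(Z, L) = 3 (F(Z, L) = L*(0*(5 + 0)) + 3 = L*(0*5) + 3 = L*0 + 3 = 0 + 3 = 3)
(-246 + 1/(-48 + F(t(1), -22)))*(-236) = (-246 + 1/(-48 + 3))*(-236) = (-246 + 1/(-45))*(-236) = (-246 - 1/45)*(-236) = -11071/45*(-236) = 2612756/45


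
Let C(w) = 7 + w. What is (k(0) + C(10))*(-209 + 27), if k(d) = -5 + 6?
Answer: -3276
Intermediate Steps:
k(d) = 1
(k(0) + C(10))*(-209 + 27) = (1 + (7 + 10))*(-209 + 27) = (1 + 17)*(-182) = 18*(-182) = -3276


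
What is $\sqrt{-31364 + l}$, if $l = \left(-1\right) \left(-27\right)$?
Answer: $i \sqrt{31337} \approx 177.02 i$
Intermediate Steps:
$l = 27$
$\sqrt{-31364 + l} = \sqrt{-31364 + 27} = \sqrt{-31337} = i \sqrt{31337}$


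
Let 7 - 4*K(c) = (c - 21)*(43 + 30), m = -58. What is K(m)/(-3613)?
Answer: -2887/7226 ≈ -0.39953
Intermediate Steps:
K(c) = 385 - 73*c/4 (K(c) = 7/4 - (c - 21)*(43 + 30)/4 = 7/4 - (-21 + c)*73/4 = 7/4 - (-1533 + 73*c)/4 = 7/4 + (1533/4 - 73*c/4) = 385 - 73*c/4)
K(m)/(-3613) = (385 - 73/4*(-58))/(-3613) = (385 + 2117/2)*(-1/3613) = (2887/2)*(-1/3613) = -2887/7226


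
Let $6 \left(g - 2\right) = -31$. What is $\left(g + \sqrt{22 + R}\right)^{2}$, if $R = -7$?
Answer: $\frac{901}{36} - \frac{19 \sqrt{15}}{3} \approx 0.49888$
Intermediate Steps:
$g = - \frac{19}{6}$ ($g = 2 + \frac{1}{6} \left(-31\right) = 2 - \frac{31}{6} = - \frac{19}{6} \approx -3.1667$)
$\left(g + \sqrt{22 + R}\right)^{2} = \left(- \frac{19}{6} + \sqrt{22 - 7}\right)^{2} = \left(- \frac{19}{6} + \sqrt{15}\right)^{2}$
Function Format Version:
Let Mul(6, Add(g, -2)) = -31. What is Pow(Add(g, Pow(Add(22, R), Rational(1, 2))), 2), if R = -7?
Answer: Add(Rational(901, 36), Mul(Rational(-19, 3), Pow(15, Rational(1, 2)))) ≈ 0.49888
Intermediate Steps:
g = Rational(-19, 6) (g = Add(2, Mul(Rational(1, 6), -31)) = Add(2, Rational(-31, 6)) = Rational(-19, 6) ≈ -3.1667)
Pow(Add(g, Pow(Add(22, R), Rational(1, 2))), 2) = Pow(Add(Rational(-19, 6), Pow(Add(22, -7), Rational(1, 2))), 2) = Pow(Add(Rational(-19, 6), Pow(15, Rational(1, 2))), 2)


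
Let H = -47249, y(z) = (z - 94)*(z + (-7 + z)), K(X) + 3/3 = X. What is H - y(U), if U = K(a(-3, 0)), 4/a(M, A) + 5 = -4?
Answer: -3903620/81 ≈ -48193.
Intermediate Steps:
a(M, A) = -4/9 (a(M, A) = 4/(-5 - 4) = 4/(-9) = 4*(-⅑) = -4/9)
K(X) = -1 + X
U = -13/9 (U = -1 - 4/9 = -13/9 ≈ -1.4444)
y(z) = (-94 + z)*(-7 + 2*z)
H - y(U) = -47249 - (658 - 195*(-13/9) + 2*(-13/9)²) = -47249 - (658 + 845/3 + 2*(169/81)) = -47249 - (658 + 845/3 + 338/81) = -47249 - 1*76451/81 = -47249 - 76451/81 = -3903620/81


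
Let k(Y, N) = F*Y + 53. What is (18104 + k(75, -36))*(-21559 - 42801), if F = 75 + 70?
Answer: -1868499520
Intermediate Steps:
F = 145
k(Y, N) = 53 + 145*Y (k(Y, N) = 145*Y + 53 = 53 + 145*Y)
(18104 + k(75, -36))*(-21559 - 42801) = (18104 + (53 + 145*75))*(-21559 - 42801) = (18104 + (53 + 10875))*(-64360) = (18104 + 10928)*(-64360) = 29032*(-64360) = -1868499520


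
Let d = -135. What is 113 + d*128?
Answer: -17167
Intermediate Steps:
113 + d*128 = 113 - 135*128 = 113 - 17280 = -17167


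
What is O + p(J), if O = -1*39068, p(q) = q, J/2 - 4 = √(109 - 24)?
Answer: -39060 + 2*√85 ≈ -39042.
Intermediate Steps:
J = 8 + 2*√85 (J = 8 + 2*√(109 - 24) = 8 + 2*√85 ≈ 26.439)
O = -39068
O + p(J) = -39068 + (8 + 2*√85) = -39060 + 2*√85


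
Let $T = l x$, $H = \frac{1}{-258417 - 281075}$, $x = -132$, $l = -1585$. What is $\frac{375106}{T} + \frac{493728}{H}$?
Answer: $- \frac{27864160848883807}{104610} \approx -2.6636 \cdot 10^{11}$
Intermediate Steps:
$H = - \frac{1}{539492}$ ($H = \frac{1}{-539492} = - \frac{1}{539492} \approx -1.8536 \cdot 10^{-6}$)
$T = 209220$ ($T = \left(-1585\right) \left(-132\right) = 209220$)
$\frac{375106}{T} + \frac{493728}{H} = \frac{375106}{209220} + \frac{493728}{- \frac{1}{539492}} = 375106 \cdot \frac{1}{209220} + 493728 \left(-539492\right) = \frac{187553}{104610} - 266362306176 = - \frac{27864160848883807}{104610}$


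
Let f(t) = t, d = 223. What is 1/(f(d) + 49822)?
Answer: 1/50045 ≈ 1.9982e-5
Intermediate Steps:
1/(f(d) + 49822) = 1/(223 + 49822) = 1/50045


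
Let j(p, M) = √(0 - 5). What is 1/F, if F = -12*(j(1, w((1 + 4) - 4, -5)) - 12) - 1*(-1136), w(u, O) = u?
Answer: 16/20489 + 3*I*√5/409780 ≈ 0.00078091 + 1.637e-5*I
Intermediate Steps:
j(p, M) = I*√5 (j(p, M) = √(-5) = I*√5)
F = 1280 - 12*I*√5 (F = -12*(I*√5 - 12) - 1*(-1136) = -12*(-12 + I*√5) + 1136 = (144 - 12*I*√5) + 1136 = 1280 - 12*I*√5 ≈ 1280.0 - 26.833*I)
1/F = 1/(1280 - 12*I*√5)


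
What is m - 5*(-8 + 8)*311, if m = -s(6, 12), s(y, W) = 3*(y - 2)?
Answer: -12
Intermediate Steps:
s(y, W) = -6 + 3*y (s(y, W) = 3*(-2 + y) = -6 + 3*y)
m = -12 (m = -(-6 + 3*6) = -(-6 + 18) = -1*12 = -12)
m - 5*(-8 + 8)*311 = -12 - 5*(-8 + 8)*311 = -12 - 5*0*311 = -12 + 0*311 = -12 + 0 = -12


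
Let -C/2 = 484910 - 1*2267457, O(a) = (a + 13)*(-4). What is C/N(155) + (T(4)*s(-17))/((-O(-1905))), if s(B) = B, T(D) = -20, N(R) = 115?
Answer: 6745148073/217580 ≈ 31001.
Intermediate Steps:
O(a) = -52 - 4*a (O(a) = (13 + a)*(-4) = -52 - 4*a)
C = 3565094 (C = -2*(484910 - 1*2267457) = -2*(484910 - 2267457) = -2*(-1782547) = 3565094)
C/N(155) + (T(4)*s(-17))/((-O(-1905))) = 3565094/115 + (-20*(-17))/((-(-52 - 4*(-1905)))) = 3565094*(1/115) + 340/((-(-52 + 7620))) = 3565094/115 + 340/((-1*7568)) = 3565094/115 + 340/(-7568) = 3565094/115 + 340*(-1/7568) = 3565094/115 - 85/1892 = 6745148073/217580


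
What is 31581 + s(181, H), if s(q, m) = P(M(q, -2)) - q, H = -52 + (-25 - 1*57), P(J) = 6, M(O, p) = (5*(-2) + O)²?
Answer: 31406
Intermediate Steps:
M(O, p) = (-10 + O)²
H = -134 (H = -52 + (-25 - 57) = -52 - 82 = -134)
s(q, m) = 6 - q
31581 + s(181, H) = 31581 + (6 - 1*181) = 31581 + (6 - 181) = 31581 - 175 = 31406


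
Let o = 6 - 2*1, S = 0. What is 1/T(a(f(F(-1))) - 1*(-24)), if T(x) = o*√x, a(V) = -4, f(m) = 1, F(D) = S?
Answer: √5/40 ≈ 0.055902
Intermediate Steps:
F(D) = 0
o = 4 (o = 6 - 2 = 4)
T(x) = 4*√x
1/T(a(f(F(-1))) - 1*(-24)) = 1/(4*√(-4 - 1*(-24))) = 1/(4*√(-4 + 24)) = 1/(4*√20) = 1/(4*(2*√5)) = 1/(8*√5) = √5/40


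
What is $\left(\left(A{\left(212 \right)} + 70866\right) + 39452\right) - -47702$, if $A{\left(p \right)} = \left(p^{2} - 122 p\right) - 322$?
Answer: $176778$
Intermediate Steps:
$A{\left(p \right)} = -322 + p^{2} - 122 p$
$\left(\left(A{\left(212 \right)} + 70866\right) + 39452\right) - -47702 = \left(\left(\left(-322 + 212^{2} - 25864\right) + 70866\right) + 39452\right) - -47702 = \left(\left(\left(-322 + 44944 - 25864\right) + 70866\right) + 39452\right) + 47702 = \left(\left(18758 + 70866\right) + 39452\right) + 47702 = \left(89624 + 39452\right) + 47702 = 129076 + 47702 = 176778$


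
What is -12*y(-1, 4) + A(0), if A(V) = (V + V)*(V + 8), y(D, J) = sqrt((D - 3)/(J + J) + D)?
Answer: -6*I*sqrt(6) ≈ -14.697*I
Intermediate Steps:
y(D, J) = sqrt(D + (-3 + D)/(2*J)) (y(D, J) = sqrt((-3 + D)/((2*J)) + D) = sqrt((-3 + D)*(1/(2*J)) + D) = sqrt((-3 + D)/(2*J) + D) = sqrt(D + (-3 + D)/(2*J)))
A(V) = 2*V*(8 + V) (A(V) = (2*V)*(8 + V) = 2*V*(8 + V))
-12*y(-1, 4) + A(0) = -6*sqrt(2)*sqrt((-3 - 1 + 2*(-1)*4)/4) + 2*0*(8 + 0) = -6*sqrt(2)*sqrt((-3 - 1 - 8)/4) + 2*0*8 = -6*sqrt(2)*sqrt((1/4)*(-12)) + 0 = -6*sqrt(2)*sqrt(-3) + 0 = -6*sqrt(2)*I*sqrt(3) + 0 = -6*I*sqrt(6) + 0 = -6*I*sqrt(6)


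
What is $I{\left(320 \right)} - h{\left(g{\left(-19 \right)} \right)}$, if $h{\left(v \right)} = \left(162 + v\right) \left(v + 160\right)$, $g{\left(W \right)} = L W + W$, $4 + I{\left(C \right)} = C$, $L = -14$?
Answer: $-166147$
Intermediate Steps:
$I{\left(C \right)} = -4 + C$
$g{\left(W \right)} = - 13 W$ ($g{\left(W \right)} = - 14 W + W = - 13 W$)
$h{\left(v \right)} = \left(160 + v\right) \left(162 + v\right)$ ($h{\left(v \right)} = \left(162 + v\right) \left(160 + v\right) = \left(160 + v\right) \left(162 + v\right)$)
$I{\left(320 \right)} - h{\left(g{\left(-19 \right)} \right)} = \left(-4 + 320\right) - \left(25920 + \left(\left(-13\right) \left(-19\right)\right)^{2} + 322 \left(\left(-13\right) \left(-19\right)\right)\right) = 316 - \left(25920 + 247^{2} + 322 \cdot 247\right) = 316 - \left(25920 + 61009 + 79534\right) = 316 - 166463 = -166147$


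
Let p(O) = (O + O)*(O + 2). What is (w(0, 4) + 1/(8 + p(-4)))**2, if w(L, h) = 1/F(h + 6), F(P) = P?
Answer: 289/14400 ≈ 0.020069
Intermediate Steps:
p(O) = 2*O*(2 + O) (p(O) = (2*O)*(2 + O) = 2*O*(2 + O))
w(L, h) = 1/(6 + h) (w(L, h) = 1/(h + 6) = 1/(6 + h))
(w(0, 4) + 1/(8 + p(-4)))**2 = (1/(6 + 4) + 1/(8 + 2*(-4)*(2 - 4)))**2 = (1/10 + 1/(8 + 2*(-4)*(-2)))**2 = (1/10 + 1/(8 + 16))**2 = (1/10 + 1/24)**2 = (17/120)**2 = 289/14400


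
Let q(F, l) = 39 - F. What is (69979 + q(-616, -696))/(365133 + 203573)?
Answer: 35317/284353 ≈ 0.12420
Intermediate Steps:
(69979 + q(-616, -696))/(365133 + 203573) = (69979 + (39 - 1*(-616)))/(365133 + 203573) = (69979 + (39 + 616))/568706 = (69979 + 655)*(1/568706) = 70634*(1/568706) = 35317/284353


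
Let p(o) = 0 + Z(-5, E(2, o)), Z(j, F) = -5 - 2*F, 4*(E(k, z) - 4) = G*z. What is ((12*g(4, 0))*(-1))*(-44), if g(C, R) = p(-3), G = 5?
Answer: -2904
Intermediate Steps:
E(k, z) = 4 + 5*z/4 (E(k, z) = 4 + (5*z)/4 = 4 + 5*z/4)
p(o) = -13 - 5*o/2 (p(o) = 0 + (-5 - 2*(4 + 5*o/4)) = 0 + (-5 + (-8 - 5*o/2)) = 0 + (-13 - 5*o/2) = -13 - 5*o/2)
g(C, R) = -11/2 (g(C, R) = -13 - 5/2*(-3) = -13 + 15/2 = -11/2)
((12*g(4, 0))*(-1))*(-44) = ((12*(-11/2))*(-1))*(-44) = -66*(-1)*(-44) = 66*(-44) = -2904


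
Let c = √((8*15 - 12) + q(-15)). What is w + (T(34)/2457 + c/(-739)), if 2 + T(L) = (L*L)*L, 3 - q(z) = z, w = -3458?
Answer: -8457004/2457 - 3*√14/739 ≈ -3442.0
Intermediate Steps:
q(z) = 3 - z
T(L) = -2 + L³ (T(L) = -2 + (L*L)*L = -2 + L²*L = -2 + L³)
c = 3*√14 (c = √((8*15 - 12) + (3 - 1*(-15))) = √((120 - 12) + (3 + 15)) = √(108 + 18) = √126 = 3*√14 ≈ 11.225)
w + (T(34)/2457 + c/(-739)) = -3458 + ((-2 + 34³)/2457 + (3*√14)/(-739)) = -3458 + ((-2 + 39304)*(1/2457) + (3*√14)*(-1/739)) = -3458 + (39302*(1/2457) - 3*√14/739) = -3458 + (39302/2457 - 3*√14/739) = -8457004/2457 - 3*√14/739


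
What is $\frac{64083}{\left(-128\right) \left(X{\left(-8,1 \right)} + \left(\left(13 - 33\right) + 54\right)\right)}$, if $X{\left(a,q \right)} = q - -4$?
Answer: $- \frac{21361}{1664} \approx -12.837$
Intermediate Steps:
$X{\left(a,q \right)} = 4 + q$ ($X{\left(a,q \right)} = q + 4 = 4 + q$)
$\frac{64083}{\left(-128\right) \left(X{\left(-8,1 \right)} + \left(\left(13 - 33\right) + 54\right)\right)} = \frac{64083}{\left(-128\right) \left(\left(4 + 1\right) + \left(\left(13 - 33\right) + 54\right)\right)} = \frac{64083}{\left(-128\right) \left(5 + \left(-20 + 54\right)\right)} = \frac{64083}{\left(-128\right) \left(5 + 34\right)} = \frac{64083}{\left(-128\right) 39} = \frac{64083}{-4992} = 64083 \left(- \frac{1}{4992}\right) = - \frac{21361}{1664}$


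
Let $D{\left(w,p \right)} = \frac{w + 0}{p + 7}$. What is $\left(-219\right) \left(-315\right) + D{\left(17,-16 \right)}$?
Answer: $\frac{620848}{9} \approx 68983.0$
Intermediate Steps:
$D{\left(w,p \right)} = \frac{w}{7 + p}$
$\left(-219\right) \left(-315\right) + D{\left(17,-16 \right)} = \left(-219\right) \left(-315\right) + \frac{17}{7 - 16} = 68985 + \frac{17}{-9} = 68985 + 17 \left(- \frac{1}{9}\right) = 68985 - \frac{17}{9} = \frac{620848}{9}$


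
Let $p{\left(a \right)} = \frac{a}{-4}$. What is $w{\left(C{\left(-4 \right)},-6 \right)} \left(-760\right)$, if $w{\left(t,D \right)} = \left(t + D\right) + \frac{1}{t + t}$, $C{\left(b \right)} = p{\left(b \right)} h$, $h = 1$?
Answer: $3420$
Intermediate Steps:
$p{\left(a \right)} = - \frac{a}{4}$ ($p{\left(a \right)} = a \left(- \frac{1}{4}\right) = - \frac{a}{4}$)
$C{\left(b \right)} = - \frac{b}{4}$ ($C{\left(b \right)} = - \frac{b}{4} \cdot 1 = - \frac{b}{4}$)
$w{\left(t,D \right)} = D + t + \frac{1}{2 t}$ ($w{\left(t,D \right)} = \left(D + t\right) + \frac{1}{2 t} = D + t + \frac{1}{2 t}$)
$w{\left(C{\left(-4 \right)},-6 \right)} \left(-760\right) = \left(-6 - -1 + \frac{1}{2 \left(\left(- \frac{1}{4}\right) \left(-4\right)\right)}\right) \left(-760\right) = \left(-6 + 1 + \frac{1}{2 \cdot 1}\right) \left(-760\right) = \left(-6 + 1 + \frac{1}{2} \cdot 1\right) \left(-760\right) = \left(-6 + 1 + \frac{1}{2}\right) \left(-760\right) = \left(- \frac{9}{2}\right) \left(-760\right) = 3420$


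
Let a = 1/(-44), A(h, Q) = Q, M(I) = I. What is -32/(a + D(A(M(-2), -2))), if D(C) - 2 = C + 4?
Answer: -1408/175 ≈ -8.0457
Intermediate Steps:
a = -1/44 ≈ -0.022727
D(C) = 6 + C (D(C) = 2 + (C + 4) = 2 + (4 + C) = 6 + C)
-32/(a + D(A(M(-2), -2))) = -32/(-1/44 + (6 - 2)) = -32/(-1/44 + 4) = -32/(175/44) = (44/175)*(-32) = -1408/175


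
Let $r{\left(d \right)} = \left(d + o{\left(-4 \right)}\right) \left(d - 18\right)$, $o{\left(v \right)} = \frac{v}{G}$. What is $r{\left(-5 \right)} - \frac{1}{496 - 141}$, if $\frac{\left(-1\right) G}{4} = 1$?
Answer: $\frac{32659}{355} \approx 91.997$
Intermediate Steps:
$G = -4$ ($G = \left(-4\right) 1 = -4$)
$o{\left(v \right)} = - \frac{v}{4}$ ($o{\left(v \right)} = \frac{v}{-4} = v \left(- \frac{1}{4}\right) = - \frac{v}{4}$)
$r{\left(d \right)} = \left(1 + d\right) \left(-18 + d\right)$ ($r{\left(d \right)} = \left(d - -1\right) \left(d - 18\right) = \left(d + 1\right) \left(-18 + d\right) = \left(1 + d\right) \left(-18 + d\right)$)
$r{\left(-5 \right)} - \frac{1}{496 - 141} = \left(-18 + \left(-5\right)^{2} - -85\right) - \frac{1}{496 - 141} = \left(-18 + 25 + 85\right) - \frac{1}{355} = 92 - \frac{1}{355} = \frac{32659}{355}$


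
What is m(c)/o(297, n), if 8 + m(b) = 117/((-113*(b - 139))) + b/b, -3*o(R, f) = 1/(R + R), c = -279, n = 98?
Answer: 26772201/2147 ≈ 12470.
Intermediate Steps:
o(R, f) = -1/(6*R) (o(R, f) = -1/(3*(R + R)) = -1/(2*R)/3 = -1/(6*R))
m(b) = -7 + 117/(15707 - 113*b) (m(b) = -8 + (117/((-113*(b - 139))) + b/b) = -8 + (117/((-113*(-139 + b))) + 1) = -8 + (117/(15707 - 113*b) + 1) = -8 + (1 + 117/(15707 - 113*b)) = -7 + 117/(15707 - 113*b))
m(c)/o(297, n) = ((109832 - 791*(-279))/(113*(-139 - 279)))/((-1/6/297)) = ((1/113)*(109832 + 220689)/(-418))/((-1/6*1/297)) = ((1/113)*(-1/418)*330521)/(-1/1782) = -330521/47234*(-1782) = 26772201/2147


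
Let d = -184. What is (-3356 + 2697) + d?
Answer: -843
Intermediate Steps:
(-3356 + 2697) + d = (-3356 + 2697) - 184 = -659 - 184 = -843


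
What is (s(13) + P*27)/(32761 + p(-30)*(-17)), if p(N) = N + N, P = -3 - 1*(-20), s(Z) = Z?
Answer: 472/33781 ≈ 0.013972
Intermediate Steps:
P = 17 (P = -3 + 20 = 17)
p(N) = 2*N
(s(13) + P*27)/(32761 + p(-30)*(-17)) = (13 + 17*27)/(32761 + (2*(-30))*(-17)) = (13 + 459)/(32761 - 60*(-17)) = 472/(32761 + 1020) = 472/33781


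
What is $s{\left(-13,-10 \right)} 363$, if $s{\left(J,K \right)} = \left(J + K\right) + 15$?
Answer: $-2904$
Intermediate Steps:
$s{\left(J,K \right)} = 15 + J + K$
$s{\left(-13,-10 \right)} 363 = \left(15 - 13 - 10\right) 363 = \left(-8\right) 363 = -2904$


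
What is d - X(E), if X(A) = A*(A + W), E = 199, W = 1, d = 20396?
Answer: -19404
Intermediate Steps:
X(A) = A*(1 + A) (X(A) = A*(A + 1) = A*(1 + A))
d - X(E) = 20396 - 199*(1 + 199) = 20396 - 199*200 = 20396 - 1*39800 = 20396 - 39800 = -19404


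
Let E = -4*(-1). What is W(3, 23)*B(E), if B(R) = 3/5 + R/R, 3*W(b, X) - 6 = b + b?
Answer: 32/5 ≈ 6.4000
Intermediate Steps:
E = 4
W(b, X) = 2 + 2*b/3 (W(b, X) = 2 + (b + b)/3 = 2 + (2*b)/3 = 2 + 2*b/3)
B(R) = 8/5 (B(R) = 3*(⅕) + 1 = ⅗ + 1 = 8/5)
W(3, 23)*B(E) = (2 + (⅔)*3)*(8/5) = (2 + 2)*(8/5) = 4*(8/5) = 32/5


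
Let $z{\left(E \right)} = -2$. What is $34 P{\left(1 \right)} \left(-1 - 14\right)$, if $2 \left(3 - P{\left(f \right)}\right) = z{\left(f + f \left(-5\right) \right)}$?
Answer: $-2040$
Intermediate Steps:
$P{\left(f \right)} = 4$ ($P{\left(f \right)} = 3 - -1 = 3 + 1 = 4$)
$34 P{\left(1 \right)} \left(-1 - 14\right) = 34 \cdot 4 \left(-1 - 14\right) = 136 \left(-1 - 14\right) = 136 \left(-15\right) = -2040$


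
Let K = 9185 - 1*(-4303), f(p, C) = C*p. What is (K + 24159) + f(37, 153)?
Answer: 43308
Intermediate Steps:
K = 13488 (K = 9185 + 4303 = 13488)
(K + 24159) + f(37, 153) = (13488 + 24159) + 153*37 = 37647 + 5661 = 43308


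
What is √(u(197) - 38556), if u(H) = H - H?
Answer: 18*I*√119 ≈ 196.36*I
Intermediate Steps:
u(H) = 0
√(u(197) - 38556) = √(0 - 38556) = √(-38556) = 18*I*√119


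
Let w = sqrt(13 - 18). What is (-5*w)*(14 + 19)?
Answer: -165*I*sqrt(5) ≈ -368.95*I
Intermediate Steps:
w = I*sqrt(5) (w = sqrt(-5) = I*sqrt(5) ≈ 2.2361*I)
(-5*w)*(14 + 19) = (-5*I*sqrt(5))*(14 + 19) = -5*I*sqrt(5)*33 = -165*I*sqrt(5)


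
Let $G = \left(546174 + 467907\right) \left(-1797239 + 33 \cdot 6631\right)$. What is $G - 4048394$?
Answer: $-1600645724090$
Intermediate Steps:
$G = -1600641675696$ ($G = 1014081 \left(-1797239 + 218823\right) = 1014081 \left(-1578416\right) = -1600641675696$)
$G - 4048394 = -1600641675696 - 4048394 = -1600645724090$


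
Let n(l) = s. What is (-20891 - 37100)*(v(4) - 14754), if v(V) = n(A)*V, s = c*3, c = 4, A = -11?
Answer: 852815646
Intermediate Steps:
s = 12 (s = 4*3 = 12)
n(l) = 12
v(V) = 12*V
(-20891 - 37100)*(v(4) - 14754) = (-20891 - 37100)*(12*4 - 14754) = -57991*(48 - 14754) = -57991*(-14706) = 852815646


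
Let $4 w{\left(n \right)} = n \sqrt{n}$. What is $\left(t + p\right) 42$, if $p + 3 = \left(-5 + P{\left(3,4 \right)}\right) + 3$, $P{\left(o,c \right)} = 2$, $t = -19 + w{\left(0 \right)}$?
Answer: $-924$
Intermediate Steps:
$w{\left(n \right)} = \frac{n^{\frac{3}{2}}}{4}$ ($w{\left(n \right)} = \frac{n \sqrt{n}}{4} = \frac{n^{\frac{3}{2}}}{4}$)
$t = -19$ ($t = -19 + \frac{0^{\frac{3}{2}}}{4} = -19 + \frac{1}{4} \cdot 0 = -19 + 0 = -19$)
$p = -3$ ($p = -3 + \left(\left(-5 + 2\right) + 3\right) = -3 + \left(-3 + 3\right) = -3 + 0 = -3$)
$\left(t + p\right) 42 = \left(-19 - 3\right) 42 = \left(-22\right) 42 = -924$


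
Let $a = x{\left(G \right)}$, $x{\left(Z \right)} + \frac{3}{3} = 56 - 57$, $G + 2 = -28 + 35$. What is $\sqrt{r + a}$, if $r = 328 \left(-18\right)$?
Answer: $i \sqrt{5906} \approx 76.85 i$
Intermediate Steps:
$G = 5$ ($G = -2 + \left(-28 + 35\right) = -2 + 7 = 5$)
$r = -5904$
$x{\left(Z \right)} = -2$ ($x{\left(Z \right)} = -1 + \left(56 - 57\right) = -1 - 1 = -2$)
$a = -2$
$\sqrt{r + a} = \sqrt{-5904 - 2} = \sqrt{-5906} = i \sqrt{5906}$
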